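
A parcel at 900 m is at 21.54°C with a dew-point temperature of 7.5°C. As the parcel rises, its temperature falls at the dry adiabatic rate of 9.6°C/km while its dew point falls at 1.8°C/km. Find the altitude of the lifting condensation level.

2700 m

T and T_d converge at 9.6 − 1.8 = 7.8°C per km
Height above start = (21.54 − 7.5) / 7.8 = 1.8 km
LCL altitude = 900 m + 1800 m = 2700 m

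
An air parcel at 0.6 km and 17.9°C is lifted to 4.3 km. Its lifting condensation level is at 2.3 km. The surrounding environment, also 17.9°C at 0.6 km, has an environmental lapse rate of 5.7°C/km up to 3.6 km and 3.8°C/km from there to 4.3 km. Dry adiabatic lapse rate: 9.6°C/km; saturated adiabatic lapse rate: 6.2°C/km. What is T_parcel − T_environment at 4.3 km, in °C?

Parcel:
  From 600 m to 2300 m (dry): cools by 9.6 × 1.7 = 16.32°C, giving 1.58°C.
  From 2300 m to 4300 m (saturated): cools by 6.2 × 2 = 12.4°C, giving -10.82°C.
Environment:
  From 600 m to 3600 m (environment, lower layer): cools by 5.7 × 3 = 17.1°C, giving 0.8°C.
  From 3600 m to 4300 m (environment, upper layer): cools by 3.8 × 0.7 = 2.66°C, giving -1.86°C.
T_parcel − T_env = -10.82 − (-1.86) = -8.96°C

-8.96°C (parcel cooler than environment)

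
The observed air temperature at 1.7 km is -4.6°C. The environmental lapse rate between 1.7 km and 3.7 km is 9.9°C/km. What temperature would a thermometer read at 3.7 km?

1700–3700 m, environmental: Δz = 2 km ⇒ ΔT = -19.8°C; T = -24.4°C

-24.4°C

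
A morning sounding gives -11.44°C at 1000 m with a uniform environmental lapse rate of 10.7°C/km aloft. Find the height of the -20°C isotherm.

1800 m

Height above start = (-11.44 − (-20)) / 10.7 = 0.8 km
Altitude = 1000 m + 800 m = 1800 m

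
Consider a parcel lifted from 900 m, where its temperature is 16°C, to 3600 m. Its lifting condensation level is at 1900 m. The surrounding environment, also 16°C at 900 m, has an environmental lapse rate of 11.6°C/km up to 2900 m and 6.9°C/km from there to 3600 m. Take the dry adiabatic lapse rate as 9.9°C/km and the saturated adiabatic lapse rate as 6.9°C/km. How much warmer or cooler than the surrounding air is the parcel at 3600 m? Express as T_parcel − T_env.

+6.4°C (parcel warmer than environment)

Parcel:
  Dry to 1900 m: -9.9 × 1 km = -9.9°C, so T = 6.1°C.
  Saturated to 3600 m: -6.9 × 1.7 km = -11.73°C, so T = -5.63°C.
Environment:
  Environment, lower layer to 2900 m: -11.6 × 2 km = -23.2°C, so T = -7.2°C.
  Environment, upper layer to 3600 m: -6.9 × 0.7 km = -4.83°C, so T = -12.03°C.
T_parcel − T_env = -5.63 − (-12.03) = +6.4°C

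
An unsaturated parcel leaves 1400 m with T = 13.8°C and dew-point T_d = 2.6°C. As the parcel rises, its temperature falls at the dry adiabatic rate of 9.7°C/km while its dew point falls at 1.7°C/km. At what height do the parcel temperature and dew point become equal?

T and T_d converge at 9.7 − 1.7 = 8°C per km
Height above start = (13.8 − 2.6) / 8 = 1.4 km
LCL altitude = 1400 m + 1400 m = 2800 m

2800 m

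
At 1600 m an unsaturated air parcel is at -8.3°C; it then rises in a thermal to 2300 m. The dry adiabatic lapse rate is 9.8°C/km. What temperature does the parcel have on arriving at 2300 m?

From 1600 m to 2300 m (dry adiabatic): cools by 9.8 × 0.7 = 6.86°C, giving -15.16°C.

-15.16°C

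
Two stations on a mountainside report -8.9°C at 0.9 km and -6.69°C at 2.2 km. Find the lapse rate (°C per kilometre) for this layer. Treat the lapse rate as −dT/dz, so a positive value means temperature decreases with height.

Γ = −ΔT/Δz = (-8.9 − (-6.69)) / (2200 − 900) m
  = -2.21°C / 1.3 km = -1.7°C/km

-1.7°C/km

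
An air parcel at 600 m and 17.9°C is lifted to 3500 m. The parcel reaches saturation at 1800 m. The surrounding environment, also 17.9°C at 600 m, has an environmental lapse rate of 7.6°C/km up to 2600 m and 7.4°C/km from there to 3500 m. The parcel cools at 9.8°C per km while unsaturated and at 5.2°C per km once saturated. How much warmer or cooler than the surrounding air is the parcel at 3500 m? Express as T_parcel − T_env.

Parcel:
  From 600 m to 1800 m (dry): cools by 9.8 × 1.2 = 11.76°C, giving 6.14°C.
  From 1800 m to 3500 m (saturated): cools by 5.2 × 1.7 = 8.84°C, giving -2.7°C.
Environment:
  From 600 m to 2600 m (environment, lower layer): cools by 7.6 × 2 = 15.2°C, giving 2.7°C.
  From 2600 m to 3500 m (environment, upper layer): cools by 7.4 × 0.9 = 6.66°C, giving -3.96°C.
T_parcel − T_env = -2.7 − (-3.96) = +1.26°C

+1.26°C (parcel warmer than environment)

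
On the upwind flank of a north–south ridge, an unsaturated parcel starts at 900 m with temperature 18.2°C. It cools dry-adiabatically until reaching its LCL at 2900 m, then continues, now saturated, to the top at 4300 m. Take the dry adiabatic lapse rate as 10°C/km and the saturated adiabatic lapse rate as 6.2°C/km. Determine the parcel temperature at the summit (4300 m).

-10.48°C

From 900 m to 2900 m (dry): cools by 10 × 2 = 20°C, giving -1.8°C.
From 2900 m to 4300 m (saturated): cools by 6.2 × 1.4 = 8.68°C, giving -10.48°C.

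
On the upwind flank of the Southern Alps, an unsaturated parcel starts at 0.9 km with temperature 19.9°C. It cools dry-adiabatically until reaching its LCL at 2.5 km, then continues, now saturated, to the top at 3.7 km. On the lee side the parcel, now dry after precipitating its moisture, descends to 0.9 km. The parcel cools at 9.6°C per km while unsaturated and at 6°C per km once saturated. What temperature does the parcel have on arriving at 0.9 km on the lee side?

From 900 m to 2500 m (dry): cools by 9.6 × 1.6 = 15.36°C, giving 4.54°C.
From 2500 m to 3700 m (saturated): cools by 6 × 1.2 = 7.2°C, giving -2.66°C.
From 3700 m to 900 m (dry descent): warms by 9.6 × 2.8 = 26.88°C, giving 24.22°C.

24.22°C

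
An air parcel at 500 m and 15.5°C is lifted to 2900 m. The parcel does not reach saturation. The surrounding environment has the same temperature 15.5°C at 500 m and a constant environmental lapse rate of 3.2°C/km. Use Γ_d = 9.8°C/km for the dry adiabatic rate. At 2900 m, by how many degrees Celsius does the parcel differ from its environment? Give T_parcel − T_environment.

-15.84°C (parcel cooler than environment)

Parcel:
  From 500 m to 2900 m (dry): cools by 9.8 × 2.4 = 23.52°C, giving -8.02°C.
Environment:
  From 500 m to 2900 m (environment): cools by 3.2 × 2.4 = 7.68°C, giving 7.82°C.
T_parcel − T_env = -8.02 − 7.82 = -15.84°C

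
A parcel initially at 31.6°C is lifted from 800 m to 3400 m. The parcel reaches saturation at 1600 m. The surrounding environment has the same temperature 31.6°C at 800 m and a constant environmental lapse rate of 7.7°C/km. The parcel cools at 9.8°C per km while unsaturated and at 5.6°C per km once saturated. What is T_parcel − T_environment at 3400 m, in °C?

Parcel:
  800 → 1600 m (dry, 9.8°C/km): ΔT = -9.8 × 0.8 = -7.84°C → T = 23.76°C
  1600 → 3400 m (saturated, 5.6°C/km): ΔT = -5.6 × 1.8 = -10.08°C → T = 13.68°C
Environment:
  800 → 3400 m (environment, 7.7°C/km): ΔT = -7.7 × 2.6 = -20.02°C → T = 11.58°C
T_parcel − T_env = 13.68 − 11.58 = +2.1°C

+2.1°C (parcel warmer than environment)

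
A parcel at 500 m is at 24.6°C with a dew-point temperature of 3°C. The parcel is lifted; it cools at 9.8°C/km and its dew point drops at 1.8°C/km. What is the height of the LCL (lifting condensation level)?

3200 m

T and T_d converge at 9.8 − 1.8 = 8°C per km
Height above start = (24.6 − 3) / 8 = 2.7 km
LCL altitude = 500 m + 2700 m = 3200 m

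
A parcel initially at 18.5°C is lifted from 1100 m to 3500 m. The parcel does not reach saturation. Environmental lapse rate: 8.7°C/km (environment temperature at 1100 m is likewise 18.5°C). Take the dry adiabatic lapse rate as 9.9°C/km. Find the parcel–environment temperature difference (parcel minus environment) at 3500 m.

-2.88°C (parcel cooler than environment)

Parcel:
  1100 → 3500 m (dry, 9.9°C/km): ΔT = -9.9 × 2.4 = -23.76°C → T = -5.26°C
Environment:
  1100 → 3500 m (environment, 8.7°C/km): ΔT = -8.7 × 2.4 = -20.88°C → T = -2.38°C
T_parcel − T_env = -5.26 − (-2.38) = -2.88°C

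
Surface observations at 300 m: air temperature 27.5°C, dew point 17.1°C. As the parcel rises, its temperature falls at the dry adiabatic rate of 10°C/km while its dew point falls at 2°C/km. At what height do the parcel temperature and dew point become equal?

1600 m

T and T_d converge at 10 − 2 = 8°C per km
Height above start = (27.5 − 17.1) / 8 = 1.3 km
LCL altitude = 300 m + 1300 m = 1600 m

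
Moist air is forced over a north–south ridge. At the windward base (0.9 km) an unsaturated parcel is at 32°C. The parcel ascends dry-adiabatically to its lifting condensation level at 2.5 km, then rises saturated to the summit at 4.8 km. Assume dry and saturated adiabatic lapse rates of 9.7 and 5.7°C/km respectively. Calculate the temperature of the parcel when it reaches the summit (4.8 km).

3.37°C

900 → 2500 m (dry, 9.7°C/km): ΔT = -9.7 × 1.6 = -15.52°C → T = 16.48°C
2500 → 4800 m (saturated, 5.7°C/km): ΔT = -5.7 × 2.3 = -13.11°C → T = 3.37°C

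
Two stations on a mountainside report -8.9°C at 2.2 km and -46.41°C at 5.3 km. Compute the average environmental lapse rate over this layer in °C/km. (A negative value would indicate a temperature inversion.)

Γ = −ΔT/Δz = (-8.9 − (-46.41)) / (5300 − 2200) m
  = 37.51°C / 3.1 km = 12.1°C/km

12.1°C/km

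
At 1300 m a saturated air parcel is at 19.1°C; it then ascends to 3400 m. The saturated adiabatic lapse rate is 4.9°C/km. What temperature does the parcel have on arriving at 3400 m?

From 1300 m to 3400 m (saturated adiabatic): cools by 4.9 × 2.1 = 10.29°C, giving 8.81°C.

8.81°C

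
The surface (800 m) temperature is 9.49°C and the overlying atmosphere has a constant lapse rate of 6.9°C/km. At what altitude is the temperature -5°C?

2900 m

Height above start = (9.49 − (-5)) / 6.9 = 2.1 km
Altitude = 800 m + 2100 m = 2900 m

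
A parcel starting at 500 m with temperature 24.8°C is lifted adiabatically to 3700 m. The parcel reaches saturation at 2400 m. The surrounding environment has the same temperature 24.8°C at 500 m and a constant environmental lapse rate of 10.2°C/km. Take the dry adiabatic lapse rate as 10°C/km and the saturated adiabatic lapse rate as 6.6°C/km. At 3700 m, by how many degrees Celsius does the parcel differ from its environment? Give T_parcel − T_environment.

+5.06°C (parcel warmer than environment)

Parcel:
  From 500 m to 2400 m (dry): cools by 10 × 1.9 = 19°C, giving 5.8°C.
  From 2400 m to 3700 m (saturated): cools by 6.6 × 1.3 = 8.58°C, giving -2.78°C.
Environment:
  From 500 m to 3700 m (environment): cools by 10.2 × 3.2 = 32.64°C, giving -7.84°C.
T_parcel − T_env = -2.78 − (-7.84) = +5.06°C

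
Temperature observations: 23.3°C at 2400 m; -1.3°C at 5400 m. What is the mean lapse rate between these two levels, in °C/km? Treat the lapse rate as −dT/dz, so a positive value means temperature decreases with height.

Γ = −ΔT/Δz = (23.3 − (-1.3)) / (5400 − 2400) m
  = 24.6°C / 3 km = 8.2°C/km

8.2°C/km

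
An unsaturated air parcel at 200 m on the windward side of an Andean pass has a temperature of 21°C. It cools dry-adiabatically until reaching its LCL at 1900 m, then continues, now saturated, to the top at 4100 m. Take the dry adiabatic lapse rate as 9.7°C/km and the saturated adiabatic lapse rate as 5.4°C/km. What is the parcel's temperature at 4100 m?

-7.37°C

From 200 m to 1900 m (dry): cools by 9.7 × 1.7 = 16.49°C, giving 4.51°C.
From 1900 m to 4100 m (saturated): cools by 5.4 × 2.2 = 11.88°C, giving -7.37°C.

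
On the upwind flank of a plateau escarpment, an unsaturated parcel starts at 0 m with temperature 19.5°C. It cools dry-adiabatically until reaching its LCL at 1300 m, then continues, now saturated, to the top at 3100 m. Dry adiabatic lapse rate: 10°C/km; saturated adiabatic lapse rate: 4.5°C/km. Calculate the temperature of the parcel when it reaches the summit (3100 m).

-1.6°C

From 0 m to 1300 m (dry): cools by 10 × 1.3 = 13°C, giving 6.5°C.
From 1300 m to 3100 m (saturated): cools by 4.5 × 1.8 = 8.1°C, giving -1.6°C.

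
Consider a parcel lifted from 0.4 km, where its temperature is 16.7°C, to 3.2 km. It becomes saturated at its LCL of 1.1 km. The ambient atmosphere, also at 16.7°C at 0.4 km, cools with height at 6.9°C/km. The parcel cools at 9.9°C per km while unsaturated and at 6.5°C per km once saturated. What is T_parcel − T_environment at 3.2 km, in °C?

-1.26°C (parcel cooler than environment)

Parcel:
  400 → 1100 m (dry, 9.9°C/km): ΔT = -9.9 × 0.7 = -6.93°C → T = 9.77°C
  1100 → 3200 m (saturated, 6.5°C/km): ΔT = -6.5 × 2.1 = -13.65°C → T = -3.88°C
Environment:
  400 → 3200 m (environment, 6.9°C/km): ΔT = -6.9 × 2.8 = -19.32°C → T = -2.62°C
T_parcel − T_env = -3.88 − (-2.62) = -1.26°C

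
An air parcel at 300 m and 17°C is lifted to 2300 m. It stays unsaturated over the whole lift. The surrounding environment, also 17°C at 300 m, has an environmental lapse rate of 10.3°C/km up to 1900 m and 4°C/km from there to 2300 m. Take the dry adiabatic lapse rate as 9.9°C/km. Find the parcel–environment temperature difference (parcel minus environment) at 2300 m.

-1.72°C (parcel cooler than environment)

Parcel:
  From 300 m to 2300 m (dry): cools by 9.9 × 2 = 19.8°C, giving -2.8°C.
Environment:
  From 300 m to 1900 m (environment, lower layer): cools by 10.3 × 1.6 = 16.48°C, giving 0.52°C.
  From 1900 m to 2300 m (environment, upper layer): cools by 4 × 0.4 = 1.6°C, giving -1.08°C.
T_parcel − T_env = -2.8 − (-1.08) = -1.72°C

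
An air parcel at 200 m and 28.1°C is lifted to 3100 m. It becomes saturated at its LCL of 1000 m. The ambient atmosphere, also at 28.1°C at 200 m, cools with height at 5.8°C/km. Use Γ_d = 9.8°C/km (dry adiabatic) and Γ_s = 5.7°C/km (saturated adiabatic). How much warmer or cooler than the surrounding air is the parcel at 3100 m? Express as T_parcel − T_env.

Parcel:
  200 → 1000 m (dry, 9.8°C/km): ΔT = -9.8 × 0.8 = -7.84°C → T = 20.26°C
  1000 → 3100 m (saturated, 5.7°C/km): ΔT = -5.7 × 2.1 = -11.97°C → T = 8.29°C
Environment:
  200 → 3100 m (environment, 5.8°C/km): ΔT = -5.8 × 2.9 = -16.82°C → T = 11.28°C
T_parcel − T_env = 8.29 − 11.28 = -2.99°C

-2.99°C (parcel cooler than environment)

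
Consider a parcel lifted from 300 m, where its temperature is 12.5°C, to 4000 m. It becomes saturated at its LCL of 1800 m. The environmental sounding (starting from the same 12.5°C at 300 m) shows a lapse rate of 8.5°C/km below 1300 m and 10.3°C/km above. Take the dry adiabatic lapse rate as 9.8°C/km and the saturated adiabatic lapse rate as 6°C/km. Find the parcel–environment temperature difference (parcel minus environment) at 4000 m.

+8.41°C (parcel warmer than environment)

Parcel:
  From 300 m to 1800 m (dry): cools by 9.8 × 1.5 = 14.7°C, giving -2.2°C.
  From 1800 m to 4000 m (saturated): cools by 6 × 2.2 = 13.2°C, giving -15.4°C.
Environment:
  From 300 m to 1300 m (environment, lower layer): cools by 8.5 × 1 = 8.5°C, giving 4°C.
  From 1300 m to 4000 m (environment, upper layer): cools by 10.3 × 2.7 = 27.81°C, giving -23.81°C.
T_parcel − T_env = -15.4 − (-23.81) = +8.41°C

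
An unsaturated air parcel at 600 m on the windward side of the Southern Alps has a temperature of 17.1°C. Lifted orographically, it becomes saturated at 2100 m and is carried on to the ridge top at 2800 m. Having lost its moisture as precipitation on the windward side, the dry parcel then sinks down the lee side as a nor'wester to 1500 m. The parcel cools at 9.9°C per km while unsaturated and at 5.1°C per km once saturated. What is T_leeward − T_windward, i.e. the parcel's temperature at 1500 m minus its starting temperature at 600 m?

-5.55°C

From 600 m to 2100 m (dry): cools by 9.9 × 1.5 = 14.85°C, giving 2.25°C.
From 2100 m to 2800 m (saturated): cools by 5.1 × 0.7 = 3.57°C, giving -1.32°C.
From 2800 m to 1500 m (dry descent): warms by 9.9 × 1.3 = 12.87°C, giving 11.55°C.
Net change vs windward start: 11.55 − 17.1 = -5.55°C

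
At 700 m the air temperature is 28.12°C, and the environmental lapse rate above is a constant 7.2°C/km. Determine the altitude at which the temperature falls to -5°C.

5300 m

Height above start = (28.12 − (-5)) / 7.2 = 4.6 km
Altitude = 700 m + 4600 m = 5300 m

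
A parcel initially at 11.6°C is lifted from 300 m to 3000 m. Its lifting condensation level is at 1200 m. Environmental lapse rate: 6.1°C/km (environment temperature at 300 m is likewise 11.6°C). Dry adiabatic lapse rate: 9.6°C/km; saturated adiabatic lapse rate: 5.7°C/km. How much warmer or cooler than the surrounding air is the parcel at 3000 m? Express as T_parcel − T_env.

-2.43°C (parcel cooler than environment)

Parcel:
  300 → 1200 m (dry, 9.6°C/km): ΔT = -9.6 × 0.9 = -8.64°C → T = 2.96°C
  1200 → 3000 m (saturated, 5.7°C/km): ΔT = -5.7 × 1.8 = -10.26°C → T = -7.3°C
Environment:
  300 → 3000 m (environment, 6.1°C/km): ΔT = -6.1 × 2.7 = -16.47°C → T = -4.87°C
T_parcel − T_env = -7.3 − (-4.87) = -2.43°C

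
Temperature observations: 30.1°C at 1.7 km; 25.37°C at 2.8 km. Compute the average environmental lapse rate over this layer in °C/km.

4.3°C/km

Γ = −ΔT/Δz = (30.1 − 25.37) / (2800 − 1700) m
  = 4.73°C / 1.1 km = 4.3°C/km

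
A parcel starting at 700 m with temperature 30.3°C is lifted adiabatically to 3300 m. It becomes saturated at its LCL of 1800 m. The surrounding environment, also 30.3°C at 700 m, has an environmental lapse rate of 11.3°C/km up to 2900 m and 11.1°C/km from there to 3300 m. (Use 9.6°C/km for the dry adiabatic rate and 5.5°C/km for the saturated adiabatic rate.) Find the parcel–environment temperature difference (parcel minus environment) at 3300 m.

+10.49°C (parcel warmer than environment)

Parcel:
  Dry to 1800 m: -9.6 × 1.1 km = -10.56°C, so T = 19.74°C.
  Saturated to 3300 m: -5.5 × 1.5 km = -8.25°C, so T = 11.49°C.
Environment:
  Environment, lower layer to 2900 m: -11.3 × 2.2 km = -24.86°C, so T = 5.44°C.
  Environment, upper layer to 3300 m: -11.1 × 0.4 km = -4.44°C, so T = 1°C.
T_parcel − T_env = 11.49 − 1 = +10.49°C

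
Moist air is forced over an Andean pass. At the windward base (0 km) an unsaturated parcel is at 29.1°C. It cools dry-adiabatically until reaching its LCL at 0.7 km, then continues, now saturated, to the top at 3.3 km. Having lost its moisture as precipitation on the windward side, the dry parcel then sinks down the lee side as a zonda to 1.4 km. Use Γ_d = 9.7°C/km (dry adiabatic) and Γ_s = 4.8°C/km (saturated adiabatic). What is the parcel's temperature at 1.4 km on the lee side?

Dry to 700 m: -9.7 × 0.7 km = -6.79°C, so T = 22.31°C.
Saturated to 3300 m: -4.8 × 2.6 km = -12.48°C, so T = 9.83°C.
Dry descent to 1400 m: +9.7 × 1.9 km = +18.43°C, so T = 28.26°C.

28.26°C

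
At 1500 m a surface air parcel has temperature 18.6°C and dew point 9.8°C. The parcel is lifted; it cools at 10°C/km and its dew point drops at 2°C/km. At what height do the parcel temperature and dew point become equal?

2600 m

T and T_d converge at 10 − 2 = 8°C per km
Height above start = (18.6 − 9.8) / 8 = 1.1 km
LCL altitude = 1500 m + 1100 m = 2600 m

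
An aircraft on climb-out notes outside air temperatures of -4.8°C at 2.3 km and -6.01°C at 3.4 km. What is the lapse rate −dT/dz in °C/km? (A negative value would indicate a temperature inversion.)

1.1°C/km

Γ = −ΔT/Δz = (-4.8 − (-6.01)) / (3400 − 2300) m
  = 1.21°C / 1.1 km = 1.1°C/km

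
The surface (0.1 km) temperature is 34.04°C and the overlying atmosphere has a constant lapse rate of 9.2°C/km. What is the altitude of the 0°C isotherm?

Height above start = (34.04 − 0) / 9.2 = 3.7 km
Altitude = 100 m + 3700 m = 3800 m

3.8 km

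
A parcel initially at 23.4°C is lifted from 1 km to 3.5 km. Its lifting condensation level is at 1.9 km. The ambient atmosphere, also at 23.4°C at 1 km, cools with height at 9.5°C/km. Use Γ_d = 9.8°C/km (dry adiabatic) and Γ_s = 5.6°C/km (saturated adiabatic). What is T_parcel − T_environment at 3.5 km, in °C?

Parcel:
  1000–1900 m, dry: Δz = 0.9 km ⇒ ΔT = -8.82°C; T = 14.58°C
  1900–3500 m, saturated: Δz = 1.6 km ⇒ ΔT = -8.96°C; T = 5.62°C
Environment:
  1000–3500 m, environment: Δz = 2.5 km ⇒ ΔT = -23.75°C; T = -0.35°C
T_parcel − T_env = 5.62 − (-0.35) = +5.97°C

+5.97°C (parcel warmer than environment)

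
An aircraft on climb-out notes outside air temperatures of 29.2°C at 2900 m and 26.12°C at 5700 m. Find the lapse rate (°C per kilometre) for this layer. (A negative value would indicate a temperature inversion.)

1.1°C/km

Γ = −ΔT/Δz = (29.2 − 26.12) / (5700 − 2900) m
  = 3.08°C / 2.8 km = 1.1°C/km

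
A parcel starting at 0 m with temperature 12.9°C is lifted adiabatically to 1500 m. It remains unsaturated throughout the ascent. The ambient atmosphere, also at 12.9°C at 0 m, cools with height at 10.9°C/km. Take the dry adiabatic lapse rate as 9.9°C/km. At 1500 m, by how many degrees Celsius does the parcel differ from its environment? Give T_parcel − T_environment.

+1.5°C (parcel warmer than environment)

Parcel:
  0–1500 m, dry: Δz = 1.5 km ⇒ ΔT = -14.85°C; T = -1.95°C
Environment:
  0–1500 m, environment: Δz = 1.5 km ⇒ ΔT = -16.35°C; T = -3.45°C
T_parcel − T_env = -1.95 − (-3.45) = +1.5°C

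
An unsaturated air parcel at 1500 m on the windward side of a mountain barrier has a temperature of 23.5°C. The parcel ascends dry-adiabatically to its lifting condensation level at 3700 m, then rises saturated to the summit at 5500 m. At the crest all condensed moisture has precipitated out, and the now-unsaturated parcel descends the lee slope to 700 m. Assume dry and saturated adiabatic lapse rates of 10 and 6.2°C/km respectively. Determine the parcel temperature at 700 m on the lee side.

From 1500 m to 3700 m (dry): cools by 10 × 2.2 = 22°C, giving 1.5°C.
From 3700 m to 5500 m (saturated): cools by 6.2 × 1.8 = 11.16°C, giving -9.66°C.
From 5500 m to 700 m (dry descent): warms by 10 × 4.8 = 48°C, giving 38.34°C.

38.34°C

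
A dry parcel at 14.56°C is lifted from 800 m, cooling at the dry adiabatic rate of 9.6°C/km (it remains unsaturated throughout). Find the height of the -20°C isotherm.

4400 m

Height above start = (14.56 − (-20)) / 9.6 = 3.6 km
Altitude = 800 m + 3600 m = 4400 m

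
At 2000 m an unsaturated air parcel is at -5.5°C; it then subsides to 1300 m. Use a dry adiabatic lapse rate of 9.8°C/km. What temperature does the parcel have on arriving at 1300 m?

1.36°C

From 2000 m to 1300 m (dry adiabatic): warms by 9.8 × 0.7 = 6.86°C, giving 1.36°C.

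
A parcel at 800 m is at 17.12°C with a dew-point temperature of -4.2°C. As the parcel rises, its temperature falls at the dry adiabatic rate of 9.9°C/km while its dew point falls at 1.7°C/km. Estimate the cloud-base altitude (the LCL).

3400 m

T and T_d converge at 9.9 − 1.7 = 8.2°C per km
Height above start = (17.12 − (-4.2)) / 8.2 = 2.6 km
LCL altitude = 800 m + 2600 m = 3400 m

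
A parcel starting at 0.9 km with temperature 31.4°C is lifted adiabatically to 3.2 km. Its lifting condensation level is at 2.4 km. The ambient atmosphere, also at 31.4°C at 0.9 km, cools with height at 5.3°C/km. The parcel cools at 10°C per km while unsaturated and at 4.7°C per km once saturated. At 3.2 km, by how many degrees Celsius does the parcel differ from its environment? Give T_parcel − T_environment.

-6.57°C (parcel cooler than environment)

Parcel:
  900 → 2400 m (dry, 10°C/km): ΔT = -10 × 1.5 = -15°C → T = 16.4°C
  2400 → 3200 m (saturated, 4.7°C/km): ΔT = -4.7 × 0.8 = -3.76°C → T = 12.64°C
Environment:
  900 → 3200 m (environment, 5.3°C/km): ΔT = -5.3 × 2.3 = -12.19°C → T = 19.21°C
T_parcel − T_env = 12.64 − 19.21 = -6.57°C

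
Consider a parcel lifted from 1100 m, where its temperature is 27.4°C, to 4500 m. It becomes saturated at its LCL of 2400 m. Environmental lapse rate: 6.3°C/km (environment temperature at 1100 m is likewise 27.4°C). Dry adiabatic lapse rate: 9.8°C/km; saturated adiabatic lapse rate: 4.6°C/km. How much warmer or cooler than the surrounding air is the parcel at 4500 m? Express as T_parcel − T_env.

Parcel:
  Dry to 2400 m: -9.8 × 1.3 km = -12.74°C, so T = 14.66°C.
  Saturated to 4500 m: -4.6 × 2.1 km = -9.66°C, so T = 5°C.
Environment:
  Environment to 4500 m: -6.3 × 3.4 km = -21.42°C, so T = 5.98°C.
T_parcel − T_env = 5 − 5.98 = -0.98°C

-0.98°C (parcel cooler than environment)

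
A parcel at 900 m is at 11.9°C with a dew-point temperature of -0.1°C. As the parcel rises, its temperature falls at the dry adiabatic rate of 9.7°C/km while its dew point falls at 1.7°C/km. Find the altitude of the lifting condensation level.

2400 m

T and T_d converge at 9.7 − 1.7 = 8°C per km
Height above start = (11.9 − (-0.1)) / 8 = 1.5 km
LCL altitude = 900 m + 1500 m = 2400 m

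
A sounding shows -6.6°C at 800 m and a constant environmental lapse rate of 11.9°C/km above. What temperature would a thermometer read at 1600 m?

-16.12°C

Environmental to 1600 m: -11.9 × 0.8 km = -9.52°C, so T = -16.12°C.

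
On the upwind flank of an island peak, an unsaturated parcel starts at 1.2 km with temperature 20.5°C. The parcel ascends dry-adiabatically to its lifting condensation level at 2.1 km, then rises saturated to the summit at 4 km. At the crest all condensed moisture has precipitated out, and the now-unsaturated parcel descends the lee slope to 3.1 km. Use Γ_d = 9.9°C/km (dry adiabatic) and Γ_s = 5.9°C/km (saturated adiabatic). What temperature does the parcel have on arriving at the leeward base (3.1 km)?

1200–2100 m, dry: Δz = 0.9 km ⇒ ΔT = -8.91°C; T = 11.59°C
2100–4000 m, saturated: Δz = 1.9 km ⇒ ΔT = -11.21°C; T = 0.38°C
4000–3100 m, dry descent: Δz = 0.9 km ⇒ ΔT = +8.91°C; T = 9.29°C

9.29°C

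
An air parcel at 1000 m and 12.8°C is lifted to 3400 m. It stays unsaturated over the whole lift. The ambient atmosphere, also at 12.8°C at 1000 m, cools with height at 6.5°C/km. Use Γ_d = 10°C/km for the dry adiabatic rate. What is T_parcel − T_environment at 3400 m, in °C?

Parcel:
  1000 → 3400 m (dry, 10°C/km): ΔT = -10 × 2.4 = -24°C → T = -11.2°C
Environment:
  1000 → 3400 m (environment, 6.5°C/km): ΔT = -6.5 × 2.4 = -15.6°C → T = -2.8°C
T_parcel − T_env = -11.2 − (-2.8) = -8.4°C

-8.4°C (parcel cooler than environment)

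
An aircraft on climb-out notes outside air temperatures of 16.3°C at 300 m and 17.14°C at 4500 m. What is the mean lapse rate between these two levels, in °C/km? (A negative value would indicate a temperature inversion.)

-0.2°C/km

Γ = −ΔT/Δz = (16.3 − 17.14) / (4500 − 300) m
  = -0.84°C / 4.2 km = -0.2°C/km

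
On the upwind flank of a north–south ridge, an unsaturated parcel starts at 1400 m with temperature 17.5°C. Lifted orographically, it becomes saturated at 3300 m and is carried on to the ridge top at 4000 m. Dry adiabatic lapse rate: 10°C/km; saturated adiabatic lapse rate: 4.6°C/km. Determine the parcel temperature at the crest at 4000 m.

-4.72°C

1400–3300 m, dry: Δz = 1.9 km ⇒ ΔT = -19°C; T = -1.5°C
3300–4000 m, saturated: Δz = 0.7 km ⇒ ΔT = -3.22°C; T = -4.72°C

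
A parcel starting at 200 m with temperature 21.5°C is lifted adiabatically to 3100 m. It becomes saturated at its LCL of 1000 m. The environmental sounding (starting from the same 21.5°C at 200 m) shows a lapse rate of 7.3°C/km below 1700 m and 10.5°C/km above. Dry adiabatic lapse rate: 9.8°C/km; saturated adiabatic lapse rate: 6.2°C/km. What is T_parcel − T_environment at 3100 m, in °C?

+4.79°C (parcel warmer than environment)

Parcel:
  200–1000 m, dry: Δz = 0.8 km ⇒ ΔT = -7.84°C; T = 13.66°C
  1000–3100 m, saturated: Δz = 2.1 km ⇒ ΔT = -13.02°C; T = 0.64°C
Environment:
  200–1700 m, environment, lower layer: Δz = 1.5 km ⇒ ΔT = -10.95°C; T = 10.55°C
  1700–3100 m, environment, upper layer: Δz = 1.4 km ⇒ ΔT = -14.7°C; T = -4.15°C
T_parcel − T_env = 0.64 − (-4.15) = +4.79°C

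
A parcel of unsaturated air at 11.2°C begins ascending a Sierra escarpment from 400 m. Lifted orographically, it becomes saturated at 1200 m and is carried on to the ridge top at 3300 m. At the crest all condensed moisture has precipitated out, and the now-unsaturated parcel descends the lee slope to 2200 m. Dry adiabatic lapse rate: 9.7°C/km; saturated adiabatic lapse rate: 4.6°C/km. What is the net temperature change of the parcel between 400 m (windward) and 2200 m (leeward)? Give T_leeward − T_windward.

-6.75°C

From 400 m to 1200 m (dry): cools by 9.7 × 0.8 = 7.76°C, giving 3.44°C.
From 1200 m to 3300 m (saturated): cools by 4.6 × 2.1 = 9.66°C, giving -6.22°C.
From 3300 m to 2200 m (dry descent): warms by 9.7 × 1.1 = 10.67°C, giving 4.45°C.
Net change vs windward start: 4.45 − 11.2 = -6.75°C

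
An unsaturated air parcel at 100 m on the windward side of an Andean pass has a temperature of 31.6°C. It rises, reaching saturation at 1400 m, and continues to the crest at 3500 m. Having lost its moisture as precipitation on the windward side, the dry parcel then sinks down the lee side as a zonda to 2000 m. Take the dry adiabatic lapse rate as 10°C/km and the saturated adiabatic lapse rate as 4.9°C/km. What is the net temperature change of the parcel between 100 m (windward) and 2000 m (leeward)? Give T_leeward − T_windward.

-8.29°C

From 100 m to 1400 m (dry): cools by 10 × 1.3 = 13°C, giving 18.6°C.
From 1400 m to 3500 m (saturated): cools by 4.9 × 2.1 = 10.29°C, giving 8.31°C.
From 3500 m to 2000 m (dry descent): warms by 10 × 1.5 = 15°C, giving 23.31°C.
Net change vs windward start: 23.31 − 31.6 = -8.29°C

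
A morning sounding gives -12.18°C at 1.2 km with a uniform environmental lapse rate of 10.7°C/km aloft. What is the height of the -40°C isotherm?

Height above start = (-12.18 − (-40)) / 10.7 = 2.6 km
Altitude = 1200 m + 2600 m = 3800 m

3.8 km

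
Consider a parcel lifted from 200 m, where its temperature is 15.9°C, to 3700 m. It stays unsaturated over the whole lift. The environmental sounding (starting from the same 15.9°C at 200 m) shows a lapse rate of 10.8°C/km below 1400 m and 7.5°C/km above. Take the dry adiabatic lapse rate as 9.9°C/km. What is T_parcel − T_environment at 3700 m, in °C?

-4.44°C (parcel cooler than environment)

Parcel:
  Dry to 3700 m: -9.9 × 3.5 km = -34.65°C, so T = -18.75°C.
Environment:
  Environment, lower layer to 1400 m: -10.8 × 1.2 km = -12.96°C, so T = 2.94°C.
  Environment, upper layer to 3700 m: -7.5 × 2.3 km = -17.25°C, so T = -14.31°C.
T_parcel − T_env = -18.75 − (-14.31) = -4.44°C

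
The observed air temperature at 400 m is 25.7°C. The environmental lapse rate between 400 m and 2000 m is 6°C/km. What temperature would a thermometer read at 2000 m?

400 → 2000 m (environmental, 6°C/km): ΔT = -6 × 1.6 = -9.6°C → T = 16.1°C

16.1°C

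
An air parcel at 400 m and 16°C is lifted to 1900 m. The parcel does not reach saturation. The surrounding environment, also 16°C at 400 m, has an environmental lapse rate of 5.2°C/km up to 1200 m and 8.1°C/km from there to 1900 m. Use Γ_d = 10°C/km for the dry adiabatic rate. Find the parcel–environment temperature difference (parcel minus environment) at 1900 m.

-5.17°C (parcel cooler than environment)

Parcel:
  From 400 m to 1900 m (dry): cools by 10 × 1.5 = 15°C, giving 1°C.
Environment:
  From 400 m to 1200 m (environment, lower layer): cools by 5.2 × 0.8 = 4.16°C, giving 11.84°C.
  From 1200 m to 1900 m (environment, upper layer): cools by 8.1 × 0.7 = 5.67°C, giving 6.17°C.
T_parcel − T_env = 1 − 6.17 = -5.17°C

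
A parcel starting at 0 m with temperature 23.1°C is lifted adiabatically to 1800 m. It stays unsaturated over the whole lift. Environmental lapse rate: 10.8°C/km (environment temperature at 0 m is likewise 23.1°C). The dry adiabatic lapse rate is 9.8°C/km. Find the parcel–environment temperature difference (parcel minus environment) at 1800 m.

Parcel:
  0–1800 m, dry: Δz = 1.8 km ⇒ ΔT = -17.64°C; T = 5.46°C
Environment:
  0–1800 m, environment: Δz = 1.8 km ⇒ ΔT = -19.44°C; T = 3.66°C
T_parcel − T_env = 5.46 − 3.66 = +1.8°C

+1.8°C (parcel warmer than environment)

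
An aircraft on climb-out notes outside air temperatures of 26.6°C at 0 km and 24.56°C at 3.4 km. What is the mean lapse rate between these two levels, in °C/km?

0.6°C/km

Γ = −ΔT/Δz = (26.6 − 24.56) / (3400 − 0) m
  = 2.04°C / 3.4 km = 0.6°C/km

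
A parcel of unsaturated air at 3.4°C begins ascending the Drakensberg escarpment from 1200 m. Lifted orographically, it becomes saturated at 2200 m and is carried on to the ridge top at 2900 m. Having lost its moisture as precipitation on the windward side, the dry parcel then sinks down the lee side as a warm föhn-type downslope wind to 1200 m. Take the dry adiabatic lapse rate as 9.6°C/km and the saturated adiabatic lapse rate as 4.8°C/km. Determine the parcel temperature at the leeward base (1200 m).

6.76°C

From 1200 m to 2200 m (dry): cools by 9.6 × 1 = 9.6°C, giving -6.2°C.
From 2200 m to 2900 m (saturated): cools by 4.8 × 0.7 = 3.36°C, giving -9.56°C.
From 2900 m to 1200 m (dry descent): warms by 9.6 × 1.7 = 16.32°C, giving 6.76°C.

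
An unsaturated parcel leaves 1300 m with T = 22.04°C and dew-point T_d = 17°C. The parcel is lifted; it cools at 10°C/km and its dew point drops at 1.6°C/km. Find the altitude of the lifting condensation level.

T and T_d converge at 10 − 1.6 = 8.4°C per km
Height above start = (22.04 − 17) / 8.4 = 0.6 km
LCL altitude = 1300 m + 600 m = 1900 m

1900 m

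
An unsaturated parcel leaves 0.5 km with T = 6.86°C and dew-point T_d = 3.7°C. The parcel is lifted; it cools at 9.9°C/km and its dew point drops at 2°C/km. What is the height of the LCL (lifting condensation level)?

T and T_d converge at 9.9 − 2 = 7.9°C per km
Height above start = (6.86 − 3.7) / 7.9 = 0.4 km
LCL altitude = 500 m + 400 m = 900 m

0.9 km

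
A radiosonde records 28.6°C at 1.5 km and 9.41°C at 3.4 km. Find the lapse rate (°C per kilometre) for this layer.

10.1°C/km

Γ = −ΔT/Δz = (28.6 − 9.41) / (3400 − 1500) m
  = 19.19°C / 1.9 km = 10.1°C/km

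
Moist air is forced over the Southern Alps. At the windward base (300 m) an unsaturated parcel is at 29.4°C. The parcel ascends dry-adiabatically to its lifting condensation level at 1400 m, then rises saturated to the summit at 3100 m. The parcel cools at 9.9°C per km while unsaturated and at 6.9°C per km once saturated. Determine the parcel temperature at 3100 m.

6.78°C

Dry to 1400 m: -9.9 × 1.1 km = -10.89°C, so T = 18.51°C.
Saturated to 3100 m: -6.9 × 1.7 km = -11.73°C, so T = 6.78°C.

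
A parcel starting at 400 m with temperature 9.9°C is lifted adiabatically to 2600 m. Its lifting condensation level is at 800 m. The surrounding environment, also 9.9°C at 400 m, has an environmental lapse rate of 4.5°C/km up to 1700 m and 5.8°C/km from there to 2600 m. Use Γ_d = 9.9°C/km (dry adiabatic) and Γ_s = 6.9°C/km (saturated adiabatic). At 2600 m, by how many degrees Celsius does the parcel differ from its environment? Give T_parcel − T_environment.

Parcel:
  Dry to 800 m: -9.9 × 0.4 km = -3.96°C, so T = 5.94°C.
  Saturated to 2600 m: -6.9 × 1.8 km = -12.42°C, so T = -6.48°C.
Environment:
  Environment, lower layer to 1700 m: -4.5 × 1.3 km = -5.85°C, so T = 4.05°C.
  Environment, upper layer to 2600 m: -5.8 × 0.9 km = -5.22°C, so T = -1.17°C.
T_parcel − T_env = -6.48 − (-1.17) = -5.31°C

-5.31°C (parcel cooler than environment)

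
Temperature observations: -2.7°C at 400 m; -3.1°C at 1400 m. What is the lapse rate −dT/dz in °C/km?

0.4°C/km

Γ = −ΔT/Δz = (-2.7 − (-3.1)) / (1400 − 400) m
  = 0.4°C / 1 km = 0.4°C/km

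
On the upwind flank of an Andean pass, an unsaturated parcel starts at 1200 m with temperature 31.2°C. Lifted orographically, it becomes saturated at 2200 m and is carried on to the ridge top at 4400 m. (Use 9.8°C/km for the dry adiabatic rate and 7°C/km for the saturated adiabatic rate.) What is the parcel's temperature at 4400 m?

1200–2200 m, dry: Δz = 1 km ⇒ ΔT = -9.8°C; T = 21.4°C
2200–4400 m, saturated: Δz = 2.2 km ⇒ ΔT = -15.4°C; T = 6°C

6°C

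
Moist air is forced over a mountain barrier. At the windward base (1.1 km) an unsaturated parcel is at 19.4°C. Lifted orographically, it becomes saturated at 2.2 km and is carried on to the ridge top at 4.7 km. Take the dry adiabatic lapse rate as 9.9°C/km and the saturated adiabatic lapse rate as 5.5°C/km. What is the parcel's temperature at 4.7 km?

1100–2200 m, dry: Δz = 1.1 km ⇒ ΔT = -10.89°C; T = 8.51°C
2200–4700 m, saturated: Δz = 2.5 km ⇒ ΔT = -13.75°C; T = -5.24°C

-5.24°C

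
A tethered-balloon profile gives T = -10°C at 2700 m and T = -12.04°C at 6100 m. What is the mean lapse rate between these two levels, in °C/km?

Γ = −ΔT/Δz = (-10 − (-12.04)) / (6100 − 2700) m
  = 2.04°C / 3.4 km = 0.6°C/km

0.6°C/km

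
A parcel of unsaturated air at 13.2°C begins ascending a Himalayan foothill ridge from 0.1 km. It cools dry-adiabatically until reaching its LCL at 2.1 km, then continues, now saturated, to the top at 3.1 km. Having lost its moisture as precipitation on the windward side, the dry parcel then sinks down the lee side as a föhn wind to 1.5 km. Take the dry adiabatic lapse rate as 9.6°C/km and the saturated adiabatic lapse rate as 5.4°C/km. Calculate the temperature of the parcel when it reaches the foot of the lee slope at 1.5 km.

3.96°C

100 → 2100 m (dry, 9.6°C/km): ΔT = -9.6 × 2 = -19.2°C → T = -6°C
2100 → 3100 m (saturated, 5.4°C/km): ΔT = -5.4 × 1 = -5.4°C → T = -11.4°C
3100 → 1500 m (dry descent, 9.6°C/km): ΔT = +9.6 × 1.6 = +15.36°C → T = 3.96°C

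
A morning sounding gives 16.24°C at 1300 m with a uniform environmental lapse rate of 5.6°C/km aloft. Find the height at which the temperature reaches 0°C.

Height above start = (16.24 − 0) / 5.6 = 2.9 km
Altitude = 1300 m + 2900 m = 4200 m

4200 m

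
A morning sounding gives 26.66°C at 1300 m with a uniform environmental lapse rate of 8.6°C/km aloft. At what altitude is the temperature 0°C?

4400 m

Height above start = (26.66 − 0) / 8.6 = 3.1 km
Altitude = 1300 m + 3100 m = 4400 m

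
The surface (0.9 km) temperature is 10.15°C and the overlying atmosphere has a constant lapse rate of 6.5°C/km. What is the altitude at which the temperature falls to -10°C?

Height above start = (10.15 − (-10)) / 6.5 = 3.1 km
Altitude = 900 m + 3100 m = 4000 m

4 km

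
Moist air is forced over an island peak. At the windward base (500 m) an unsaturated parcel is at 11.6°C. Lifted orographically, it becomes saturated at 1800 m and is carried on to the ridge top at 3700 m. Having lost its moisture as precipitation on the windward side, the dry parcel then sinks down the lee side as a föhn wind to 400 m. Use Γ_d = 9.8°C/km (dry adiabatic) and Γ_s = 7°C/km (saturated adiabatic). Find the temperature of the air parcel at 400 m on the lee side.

500 → 1800 m (dry, 9.8°C/km): ΔT = -9.8 × 1.3 = -12.74°C → T = -1.14°C
1800 → 3700 m (saturated, 7°C/km): ΔT = -7 × 1.9 = -13.3°C → T = -14.44°C
3700 → 400 m (dry descent, 9.8°C/km): ΔT = +9.8 × 3.3 = +32.34°C → T = 17.9°C

17.9°C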